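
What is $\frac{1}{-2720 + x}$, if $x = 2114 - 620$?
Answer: $- \frac{1}{1226} \approx -0.00081566$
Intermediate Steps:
$x = 1494$ ($x = 2114 - 620 = 1494$)
$\frac{1}{-2720 + x} = \frac{1}{-2720 + 1494} = \frac{1}{-1226} = - \frac{1}{1226}$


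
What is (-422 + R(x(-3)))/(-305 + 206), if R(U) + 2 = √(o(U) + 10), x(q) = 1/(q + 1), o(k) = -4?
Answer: 424/99 - √6/99 ≈ 4.2581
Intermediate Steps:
x(q) = 1/(1 + q)
R(U) = -2 + √6 (R(U) = -2 + √(-4 + 10) = -2 + √6)
(-422 + R(x(-3)))/(-305 + 206) = (-422 + (-2 + √6))/(-305 + 206) = (-424 + √6)/(-99) = (-424 + √6)*(-1/99) = 424/99 - √6/99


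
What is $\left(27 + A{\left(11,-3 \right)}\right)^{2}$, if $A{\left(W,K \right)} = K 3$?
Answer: $324$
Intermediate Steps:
$A{\left(W,K \right)} = 3 K$
$\left(27 + A{\left(11,-3 \right)}\right)^{2} = \left(27 + 3 \left(-3\right)\right)^{2} = \left(27 - 9\right)^{2} = 18^{2} = 324$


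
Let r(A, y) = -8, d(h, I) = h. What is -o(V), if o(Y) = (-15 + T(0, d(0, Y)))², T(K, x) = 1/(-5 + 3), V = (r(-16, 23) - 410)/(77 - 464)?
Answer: -961/4 ≈ -240.25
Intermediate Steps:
V = 418/387 (V = (-8 - 410)/(77 - 464) = -418/(-387) = -418*(-1/387) = 418/387 ≈ 1.0801)
T(K, x) = -½ (T(K, x) = 1/(-2) = -½)
o(Y) = 961/4 (o(Y) = (-15 - ½)² = (-31/2)² = 961/4)
-o(V) = -1*961/4 = -961/4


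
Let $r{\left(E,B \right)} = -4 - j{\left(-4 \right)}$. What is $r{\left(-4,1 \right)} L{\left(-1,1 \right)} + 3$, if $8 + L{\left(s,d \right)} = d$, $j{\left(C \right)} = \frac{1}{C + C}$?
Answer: $\frac{241}{8} \approx 30.125$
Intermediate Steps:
$j{\left(C \right)} = \frac{1}{2 C}$
$L{\left(s,d \right)} = -8 + d$
$r{\left(E,B \right)} = - \frac{31}{8}$ ($r{\left(E,B \right)} = -4 - \frac{1}{2 \left(-4\right)} = -4 - \frac{1}{2} \left(- \frac{1}{4}\right) = -4 - - \frac{1}{8} = -4 + \frac{1}{8} = - \frac{31}{8}$)
$r{\left(-4,1 \right)} L{\left(-1,1 \right)} + 3 = - \frac{31 \left(-8 + 1\right)}{8} + 3 = \left(- \frac{31}{8}\right) \left(-7\right) + 3 = \frac{217}{8} + 3 = \frac{241}{8}$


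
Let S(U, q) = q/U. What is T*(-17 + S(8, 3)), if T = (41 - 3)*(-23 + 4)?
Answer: 48013/4 ≈ 12003.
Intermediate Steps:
T = -722 (T = 38*(-19) = -722)
T*(-17 + S(8, 3)) = -722*(-17 + 3/8) = -722*(-133/8) = 48013/4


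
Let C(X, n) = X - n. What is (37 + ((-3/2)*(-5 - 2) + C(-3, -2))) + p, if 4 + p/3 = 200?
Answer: 1269/2 ≈ 634.50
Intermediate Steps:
p = 588 (p = -12 + 3*200 = -12 + 600 = 588)
(37 + ((-3/2)*(-5 - 2) + C(-3, -2))) + p = (37 + ((-3/2)*(-5 - 2) + (-3 - 1*(-2)))) + 588 = (37 + (-3*1/2*(-7) + (-3 + 2))) + 588 = (37 + (-3/2*(-7) - 1)) + 588 = (37 + (21/2 - 1)) + 588 = (37 + 19/2) + 588 = 93/2 + 588 = 1269/2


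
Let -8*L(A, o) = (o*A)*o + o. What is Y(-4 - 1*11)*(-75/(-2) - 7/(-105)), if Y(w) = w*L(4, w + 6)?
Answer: 355005/16 ≈ 22188.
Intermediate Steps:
L(A, o) = -o/8 - A*o**2/8 (L(A, o) = -((o*A)*o + o)/8 = -((A*o)*o + o)/8 = -(A*o**2 + o)/8 = -(o + A*o**2)/8 = -o/8 - A*o**2/8)
Y(w) = -w*(6 + w)*(25 + 4*w)/8 (Y(w) = w*(-(w + 6)*(1 + 4*(w + 6))/8) = w*(-(6 + w)*(1 + 4*(6 + w))/8) = w*(-(6 + w)*(1 + (24 + 4*w))/8) = w*(-(6 + w)*(25 + 4*w)/8) = -w*(6 + w)*(25 + 4*w)/8)
Y(-4 - 1*11)*(-75/(-2) - 7/(-105)) = (-(-4 - 1*11)*(6 + (-4 - 1*11))*(25 + 4*(-4 - 1*11))/8)*(-75/(-2) - 7/(-105)) = (-(-4 - 11)*(6 + (-4 - 11))*(25 + 4*(-4 - 11))/8)*(-75*(-1/2) - 7*(-1/105)) = (-1/8*(-15)*(6 - 15)*(25 + 4*(-15)))*(75/2 + 1/15) = -1/8*(-15)*(-9)*(25 - 60)*(1127/30) = -1/8*(-15)*(-9)*(-35)*(1127/30) = (4725/8)*(1127/30) = 355005/16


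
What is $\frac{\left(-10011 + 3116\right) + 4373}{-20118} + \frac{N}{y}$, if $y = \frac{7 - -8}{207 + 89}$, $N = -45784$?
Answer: $- \frac{45440064287}{50295} \approx -9.0347 \cdot 10^{5}$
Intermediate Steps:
$y = \frac{15}{296}$ ($y = \frac{7 + 8}{296} = 15 \cdot \frac{1}{296} = \frac{15}{296} \approx 0.050676$)
$\frac{\left(-10011 + 3116\right) + 4373}{-20118} + \frac{N}{y} = \frac{\left(-10011 + 3116\right) + 4373}{-20118} - \frac{45784}{\frac{15}{296}} = \left(-6895 + 4373\right) \left(- \frac{1}{20118}\right) - \frac{13552064}{15} = \left(-2522\right) \left(- \frac{1}{20118}\right) - \frac{13552064}{15} = \frac{1261}{10059} - \frac{13552064}{15} = - \frac{45440064287}{50295}$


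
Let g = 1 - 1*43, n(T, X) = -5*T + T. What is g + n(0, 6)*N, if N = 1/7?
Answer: -42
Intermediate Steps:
n(T, X) = -4*T
g = -42 (g = 1 - 43 = -42)
N = 1/7 ≈ 0.14286
g + n(0, 6)*N = -42 - 4*0*(1/7) = -42 + 0*(1/7) = -42 + 0 = -42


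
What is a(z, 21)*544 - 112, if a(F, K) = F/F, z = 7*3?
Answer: 432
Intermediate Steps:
z = 21
a(F, K) = 1
a(z, 21)*544 - 112 = 1*544 - 112 = 544 - 112 = 432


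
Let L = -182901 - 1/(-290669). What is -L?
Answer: 53163650768/290669 ≈ 1.8290e+5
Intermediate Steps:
L = -53163650768/290669 (L = -182901 - 1*(-1/290669) = -182901 + 1/290669 = -53163650768/290669 ≈ -1.8290e+5)
-L = -1*(-53163650768/290669) = 53163650768/290669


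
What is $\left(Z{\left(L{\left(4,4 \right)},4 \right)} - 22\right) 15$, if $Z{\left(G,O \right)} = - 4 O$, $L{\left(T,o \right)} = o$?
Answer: $-570$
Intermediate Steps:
$\left(Z{\left(L{\left(4,4 \right)},4 \right)} - 22\right) 15 = \left(\left(-4\right) 4 - 22\right) 15 = \left(-16 - 22\right) 15 = \left(-38\right) 15 = -570$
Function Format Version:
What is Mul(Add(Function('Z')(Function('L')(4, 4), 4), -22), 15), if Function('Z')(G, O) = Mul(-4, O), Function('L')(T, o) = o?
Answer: -570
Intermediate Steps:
Mul(Add(Function('Z')(Function('L')(4, 4), 4), -22), 15) = Mul(Add(Mul(-4, 4), -22), 15) = Mul(Add(-16, -22), 15) = Mul(-38, 15) = -570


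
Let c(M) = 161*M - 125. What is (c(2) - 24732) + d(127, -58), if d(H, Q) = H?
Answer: -24408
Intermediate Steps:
c(M) = -125 + 161*M
(c(2) - 24732) + d(127, -58) = ((-125 + 161*2) - 24732) + 127 = ((-125 + 322) - 24732) + 127 = (197 - 24732) + 127 = -24535 + 127 = -24408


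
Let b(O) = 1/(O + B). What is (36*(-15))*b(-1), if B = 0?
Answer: 540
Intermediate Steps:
b(O) = 1/O (b(O) = 1/(O + 0) = 1/O)
(36*(-15))*b(-1) = (36*(-15))/(-1) = -540*(-1) = 540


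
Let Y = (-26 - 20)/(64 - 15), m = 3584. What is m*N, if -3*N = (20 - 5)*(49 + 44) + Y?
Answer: -34974208/21 ≈ -1.6654e+6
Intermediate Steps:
Y = -46/49 ≈ -0.93878
N = -68309/147 (N = -((20 - 5)*(49 + 44) - 46/49)/3 = -(15*93 - 46/49)/3 = -(1395 - 46/49)/3 = -⅓*68309/49 = -68309/147 ≈ -464.69)
m*N = 3584*(-68309/147) = -34974208/21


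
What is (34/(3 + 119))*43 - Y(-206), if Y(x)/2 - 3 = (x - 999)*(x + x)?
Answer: -60567755/61 ≈ -9.9291e+5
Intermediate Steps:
Y(x) = 6 + 4*x*(-999 + x) (Y(x) = 6 + 2*((x - 999)*(x + x)) = 6 + 2*((-999 + x)*(2*x)) = 6 + 2*(2*x*(-999 + x)) = 6 + 4*x*(-999 + x))
(34/(3 + 119))*43 - Y(-206) = (34/(3 + 119))*43 - (6 - 3996*(-206) + 4*(-206)**2) = (34/122)*43 - (6 + 823176 + 4*42436) = ((1/122)*34)*43 - (6 + 823176 + 169744) = (17/61)*43 - 1*992926 = 731/61 - 992926 = -60567755/61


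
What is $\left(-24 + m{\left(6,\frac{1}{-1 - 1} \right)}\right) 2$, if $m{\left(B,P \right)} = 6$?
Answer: $-36$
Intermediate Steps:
$\left(-24 + m{\left(6,\frac{1}{-1 - 1} \right)}\right) 2 = \left(-24 + 6\right) 2 = \left(-18\right) 2 = -36$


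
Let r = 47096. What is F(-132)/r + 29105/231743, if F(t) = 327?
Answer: 1446509041/10914168328 ≈ 0.13253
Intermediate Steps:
F(-132)/r + 29105/231743 = 327/47096 + 29105/231743 = 1446509041/10914168328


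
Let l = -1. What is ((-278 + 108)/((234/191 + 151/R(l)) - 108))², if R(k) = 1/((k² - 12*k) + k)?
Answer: 263575225/26519796801 ≈ 0.0099388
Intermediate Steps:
R(k) = 1/(k² - 11*k)
((-278 + 108)/((234/191 + 151/R(l)) - 108))² = ((-278 + 108)/((234/191 + 151/((1/((-1)*(-11 - 1))))) - 108))² = (-170/((234*(1/191) + 151/((-1/(-12)))) - 108))² = (-170/((234/191 + 151/((-1*(-1/12)))) - 108))² = (-170/((234/191 + 151/(1/12)) - 108))² = (-170/((234/191 + 151*12) - 108))² = (-170/((234/191 + 1812) - 108))² = (-170/(346326/191 - 108))² = (-170/325698/191)² = (-170*191/325698)² = (-16235/162849)² = 263575225/26519796801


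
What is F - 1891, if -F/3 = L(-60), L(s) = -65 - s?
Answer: -1876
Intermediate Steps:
F = 15 (F = -3*(-65 - 1*(-60)) = -3*(-65 + 60) = -3*(-5) = 15)
F - 1891 = 15 - 1891 = -1876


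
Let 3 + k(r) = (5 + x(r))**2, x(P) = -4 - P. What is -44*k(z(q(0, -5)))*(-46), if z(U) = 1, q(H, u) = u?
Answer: -6072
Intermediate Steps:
k(r) = -3 + (1 - r)**2 (k(r) = -3 + (5 + (-4 - r))**2 = -3 + (1 - r)**2)
-44*k(z(q(0, -5)))*(-46) = -44*(-3 + (-1 + 1)**2)*(-46) = -44*(-3 + 0**2)*(-46) = -44*(-3 + 0)*(-46) = -44*(-3)*(-46) = 132*(-46) = -6072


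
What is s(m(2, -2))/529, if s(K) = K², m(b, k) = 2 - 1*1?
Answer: 1/529 ≈ 0.0018904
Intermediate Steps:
m(b, k) = 1 (m(b, k) = 2 - 1 = 1)
s(m(2, -2))/529 = 1²/529 = 1*(1/529) = 1/529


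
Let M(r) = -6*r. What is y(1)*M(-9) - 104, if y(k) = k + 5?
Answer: 220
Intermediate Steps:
y(k) = 5 + k
y(1)*M(-9) - 104 = (5 + 1)*(-6*(-9)) - 104 = 6*54 - 104 = 324 - 104 = 220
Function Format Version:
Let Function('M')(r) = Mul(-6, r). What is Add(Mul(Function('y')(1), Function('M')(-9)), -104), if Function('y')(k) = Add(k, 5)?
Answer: 220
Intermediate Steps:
Function('y')(k) = Add(5, k)
Add(Mul(Function('y')(1), Function('M')(-9)), -104) = Add(Mul(Add(5, 1), Mul(-6, -9)), -104) = Add(Mul(6, 54), -104) = Add(324, -104) = 220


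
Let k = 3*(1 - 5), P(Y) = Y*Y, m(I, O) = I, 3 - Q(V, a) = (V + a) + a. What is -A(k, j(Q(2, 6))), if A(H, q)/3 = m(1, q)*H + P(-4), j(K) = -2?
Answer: -12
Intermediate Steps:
Q(V, a) = 3 - V - 2*a (Q(V, a) = 3 - ((V + a) + a) = 3 - (V + 2*a) = 3 + (-V - 2*a) = 3 - V - 2*a)
P(Y) = Y²
k = -12 (k = 3*(-4) = -12)
A(H, q) = 48 + 3*H (A(H, q) = 3*(1*H + (-4)²) = 3*(H + 16) = 3*(16 + H) = 48 + 3*H)
-A(k, j(Q(2, 6))) = -(48 + 3*(-12)) = -(48 - 36) = -1*12 = -12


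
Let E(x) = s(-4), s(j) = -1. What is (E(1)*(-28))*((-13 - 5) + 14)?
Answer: -112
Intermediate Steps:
E(x) = -1
(E(1)*(-28))*((-13 - 5) + 14) = (-1*(-28))*((-13 - 5) + 14) = 28*(-18 + 14) = 28*(-4) = -112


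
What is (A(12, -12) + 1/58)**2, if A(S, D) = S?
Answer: 485809/3364 ≈ 144.41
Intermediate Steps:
(A(12, -12) + 1/58)**2 = (12 + 1/58)**2 = (697/58)**2 = 485809/3364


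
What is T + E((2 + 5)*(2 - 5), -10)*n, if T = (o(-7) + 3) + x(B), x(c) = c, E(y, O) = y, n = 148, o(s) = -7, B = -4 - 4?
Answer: -3120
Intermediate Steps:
B = -8
T = -12 (T = (-7 + 3) - 8 = -4 - 8 = -12)
T + E((2 + 5)*(2 - 5), -10)*n = -12 + ((2 + 5)*(2 - 5))*148 = -12 + (7*(-3))*148 = -12 - 21*148 = -12 - 3108 = -3120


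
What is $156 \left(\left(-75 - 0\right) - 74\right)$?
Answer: $-23244$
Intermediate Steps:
$156 \left(\left(-75 - 0\right) - 74\right) = 156 \left(\left(-75 + 0\right) - 74\right) = 156 \left(-75 - 74\right) = 156 \left(-149\right) = -23244$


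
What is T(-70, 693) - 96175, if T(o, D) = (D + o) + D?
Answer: -94859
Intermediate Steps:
T(o, D) = o + 2*D
T(-70, 693) - 96175 = (-70 + 2*693) - 96175 = (-70 + 1386) - 96175 = 1316 - 96175 = -94859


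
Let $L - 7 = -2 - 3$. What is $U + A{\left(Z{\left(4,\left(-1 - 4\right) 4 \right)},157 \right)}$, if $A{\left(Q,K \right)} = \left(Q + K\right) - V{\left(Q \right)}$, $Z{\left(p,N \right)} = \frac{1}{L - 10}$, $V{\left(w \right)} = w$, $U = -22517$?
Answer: $-22360$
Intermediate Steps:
$L = 2$ ($L = 7 - 5 = 2$)
$Z{\left(p,N \right)} = - \frac{1}{8}$ ($Z{\left(p,N \right)} = \frac{1}{2 - 10} = \frac{1}{-8} = - \frac{1}{8}$)
$A{\left(Q,K \right)} = K$ ($A{\left(Q,K \right)} = \left(Q + K\right) - Q = \left(K + Q\right) - Q = K$)
$U + A{\left(Z{\left(4,\left(-1 - 4\right) 4 \right)},157 \right)} = -22517 + 157 = -22360$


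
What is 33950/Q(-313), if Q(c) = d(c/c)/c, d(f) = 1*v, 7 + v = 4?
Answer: 10626350/3 ≈ 3.5421e+6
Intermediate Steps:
v = -3 (v = -7 + 4 = -3)
d(f) = -3 (d(f) = 1*(-3) = -3)
Q(c) = -3/c
33950/Q(-313) = 33950/((-3/(-313))) = 33950/((-3*(-1/313))) = 33950/(3/313) = 33950*(313/3) = 10626350/3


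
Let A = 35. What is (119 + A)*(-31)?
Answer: -4774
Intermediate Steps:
(119 + A)*(-31) = (119 + 35)*(-31) = 154*(-31) = -4774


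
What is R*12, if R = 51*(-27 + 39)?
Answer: 7344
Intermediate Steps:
R = 612 (R = 51*12 = 612)
R*12 = 612*12 = 7344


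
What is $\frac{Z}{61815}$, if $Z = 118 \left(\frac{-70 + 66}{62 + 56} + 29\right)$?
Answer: $\frac{3418}{61815} \approx 0.055294$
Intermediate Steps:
$Z = 3418$ ($Z = 118 \left(- \frac{4}{118} + 29\right) = 118 \left(\left(-4\right) \frac{1}{118} + 29\right) = 118 \left(- \frac{2}{59} + 29\right) = 118 \cdot \frac{1709}{59} = 3418$)
$\frac{Z}{61815} = \frac{3418}{61815}$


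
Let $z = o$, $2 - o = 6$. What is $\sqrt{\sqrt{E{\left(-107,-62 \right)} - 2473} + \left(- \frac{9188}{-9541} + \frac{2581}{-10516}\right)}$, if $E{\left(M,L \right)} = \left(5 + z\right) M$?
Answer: $\frac{\sqrt{1805888623774543 + 5033371096460168 i \sqrt{645}}}{50166578} \approx 5.0752 + 5.0041 i$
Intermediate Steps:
$o = -4$ ($o = 2 - 6 = -4$)
$z = -4$
$E{\left(M,L \right)} = M$ ($E{\left(M,L \right)} = \left(5 - 4\right) M = 1 M = M$)
$\sqrt{\sqrt{E{\left(-107,-62 \right)} - 2473} + \left(- \frac{9188}{-9541} + \frac{2581}{-10516}\right)} = \sqrt{\sqrt{-107 - 2473} + \left(- \frac{9188}{-9541} + \frac{2581}{-10516}\right)} = \sqrt{\sqrt{-2580} + \left(\left(-9188\right) \left(- \frac{1}{9541}\right) + 2581 \left(- \frac{1}{10516}\right)\right)} = \sqrt{2 i \sqrt{645} + \left(\frac{9188}{9541} - \frac{2581}{10516}\right)} = \sqrt{2 i \sqrt{645} + \frac{71995687}{100333156}} = \sqrt{\frac{71995687}{100333156} + 2 i \sqrt{645}}$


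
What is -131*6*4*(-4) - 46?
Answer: 12530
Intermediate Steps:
-131*6*4*(-4) - 46 = -3144*(-4) - 46 = -131*(-96) - 46 = 12576 - 46 = 12530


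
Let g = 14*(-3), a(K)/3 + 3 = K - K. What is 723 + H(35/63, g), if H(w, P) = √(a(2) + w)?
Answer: 723 + 2*I*√19/3 ≈ 723.0 + 2.9059*I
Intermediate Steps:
a(K) = -9 (a(K) = -9 + 3*(K - K) = -9 + 3*0 = -9 + 0 = -9)
g = -42
H(w, P) = √(-9 + w)
723 + H(35/63, g) = 723 + √(-9 + 35/63) = 723 + √(-9 + 35*(1/63)) = 723 + √(-9 + 5/9) = 723 + √(-76/9) = 723 + 2*I*√19/3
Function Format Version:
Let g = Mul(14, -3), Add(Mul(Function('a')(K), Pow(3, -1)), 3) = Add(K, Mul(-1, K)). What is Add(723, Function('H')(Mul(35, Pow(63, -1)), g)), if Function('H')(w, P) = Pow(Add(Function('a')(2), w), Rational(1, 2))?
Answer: Add(723, Mul(Rational(2, 3), I, Pow(19, Rational(1, 2)))) ≈ Add(723.00, Mul(2.9059, I))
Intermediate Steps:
Function('a')(K) = -9 (Function('a')(K) = Add(-9, Mul(3, Add(K, Mul(-1, K)))) = Add(-9, Mul(3, 0)) = Add(-9, 0) = -9)
g = -42
Function('H')(w, P) = Pow(Add(-9, w), Rational(1, 2))
Add(723, Function('H')(Mul(35, Pow(63, -1)), g)) = Add(723, Pow(Add(-9, Mul(35, Pow(63, -1))), Rational(1, 2))) = Add(723, Pow(Add(-9, Mul(35, Rational(1, 63))), Rational(1, 2))) = Add(723, Pow(Add(-9, Rational(5, 9)), Rational(1, 2))) = Add(723, Pow(Rational(-76, 9), Rational(1, 2))) = Add(723, Mul(Rational(2, 3), I, Pow(19, Rational(1, 2))))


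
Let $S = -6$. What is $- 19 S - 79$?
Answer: $35$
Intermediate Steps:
$- 19 S - 79 = \left(-19\right) \left(-6\right) - 79 = 114 - 79 = 35$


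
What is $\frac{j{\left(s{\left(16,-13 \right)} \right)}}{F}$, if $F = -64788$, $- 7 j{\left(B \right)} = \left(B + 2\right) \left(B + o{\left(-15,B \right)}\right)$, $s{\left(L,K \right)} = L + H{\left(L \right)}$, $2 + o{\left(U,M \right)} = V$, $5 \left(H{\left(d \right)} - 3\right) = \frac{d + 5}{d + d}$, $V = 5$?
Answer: $\frac{570101}{552857600} \approx 0.0010312$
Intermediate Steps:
$H{\left(d \right)} = 3 + \frac{5 + d}{10 d}$ ($H{\left(d \right)} = 3 + \frac{\left(d + 5\right) \frac{1}{d + d}}{5} = 3 + \frac{\left(5 + d\right) \frac{1}{2 d}}{5} = 3 + \frac{\frac{1}{2} \frac{1}{d} \left(5 + d\right)}{5} = 3 + \frac{5 + d}{10 d}$)
$o{\left(U,M \right)} = 3$ ($o{\left(U,M \right)} = -2 + 5 = 3$)
$s{\left(L,K \right)} = L + \frac{5 + 31 L}{10 L}$
$j{\left(B \right)} = - \frac{\left(2 + B\right) \left(3 + B\right)}{7}$ ($j{\left(B \right)} = - \frac{\left(B + 2\right) \left(B + 3\right)}{7} = - \frac{\left(2 + B\right) \left(3 + B\right)}{7}$)
$\frac{j{\left(s{\left(16,-13 \right)} \right)}}{F} = \frac{- \frac{6}{7} - \frac{5 \left(\frac{31}{10} + 16 + \frac{1}{2 \cdot 16}\right)}{7} - \frac{\left(\frac{31}{10} + 16 + \frac{1}{2 \cdot 16}\right)^{2}}{7}}{-64788} = \left(- \frac{6}{7} - \frac{5 \left(\frac{31}{10} + 16 + \frac{1}{2} \cdot \frac{1}{16}\right)}{7} - \frac{\left(\frac{31}{10} + 16 + \frac{1}{2} \cdot \frac{1}{16}\right)^{2}}{7}\right) \left(- \frac{1}{64788}\right) = \left(- \frac{6}{7} - \frac{5 \left(\frac{31}{10} + 16 + \frac{1}{32}\right)}{7} - \frac{\left(\frac{31}{10} + 16 + \frac{1}{32}\right)^{2}}{7}\right) \left(- \frac{1}{64788}\right) = \left(- \frac{6}{7} - \frac{3061}{224} - \frac{\left(\frac{3061}{160}\right)^{2}}{7}\right) \left(- \frac{1}{64788}\right) = \left(- \frac{6}{7} - \frac{3061}{224} - \frac{9369721}{179200}\right) \left(- \frac{1}{64788}\right) = \left(- \frac{1710303}{25600}\right) \left(- \frac{1}{64788}\right) = \frac{570101}{552857600}$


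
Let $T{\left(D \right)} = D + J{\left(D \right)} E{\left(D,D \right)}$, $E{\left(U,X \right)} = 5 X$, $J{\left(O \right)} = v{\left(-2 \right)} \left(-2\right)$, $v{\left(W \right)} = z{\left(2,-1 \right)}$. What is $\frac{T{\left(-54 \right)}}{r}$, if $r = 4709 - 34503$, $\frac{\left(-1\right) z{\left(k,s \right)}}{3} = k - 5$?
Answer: $- \frac{2403}{14897} \approx -0.16131$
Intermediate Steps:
$z{\left(k,s \right)} = 15 - 3 k$ ($z{\left(k,s \right)} = - 3 \left(k - 5\right) = - 3 \left(-5 + k\right) = 15 - 3 k$)
$v{\left(W \right)} = 9$ ($v{\left(W \right)} = 15 - 6 = 9$)
$J{\left(O \right)} = -18$ ($J{\left(O \right)} = 9 \left(-2\right) = -18$)
$r = -29794$
$T{\left(D \right)} = - 89 D$ ($T{\left(D \right)} = D - 18 \cdot 5 D = D - 90 D = - 89 D$)
$\frac{T{\left(-54 \right)}}{r} = \frac{\left(-89\right) \left(-54\right)}{-29794} = 4806 \left(- \frac{1}{29794}\right) = - \frac{2403}{14897}$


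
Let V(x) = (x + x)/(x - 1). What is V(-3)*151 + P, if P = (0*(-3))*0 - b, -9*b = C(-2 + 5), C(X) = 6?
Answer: 1363/6 ≈ 227.17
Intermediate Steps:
b = -2/3 (b = -1/9*6 = -2/3 ≈ -0.66667)
V(x) = 2*x/(-1 + x) (V(x) = (2*x)/(-1 + x) = 2*x/(-1 + x))
P = 2/3 (P = (0*(-3))*0 - 1*(-2/3) = 0*0 + 2/3 = 0 + 2/3 = 2/3 ≈ 0.66667)
V(-3)*151 + P = (2*(-3)/(-1 - 3))*151 + 2/3 = (2*(-3)/(-4))*151 + 2/3 = (2*(-3)*(-1/4))*151 + 2/3 = (3/2)*151 + 2/3 = 453/2 + 2/3 = 1363/6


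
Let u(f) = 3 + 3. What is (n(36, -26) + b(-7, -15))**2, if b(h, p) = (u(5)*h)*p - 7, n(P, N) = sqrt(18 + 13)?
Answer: (623 + sqrt(31))**2 ≈ 3.9510e+5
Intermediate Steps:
u(f) = 6
n(P, N) = sqrt(31)
b(h, p) = -7 + 6*h*p (b(h, p) = (6*h)*p - 7 = 6*h*p - 7 = -7 + 6*h*p)
(n(36, -26) + b(-7, -15))**2 = (sqrt(31) + (-7 + 6*(-7)*(-15)))**2 = (sqrt(31) + (-7 + 630))**2 = (sqrt(31) + 623)**2 = (623 + sqrt(31))**2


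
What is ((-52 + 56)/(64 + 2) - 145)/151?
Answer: -4783/4983 ≈ -0.95986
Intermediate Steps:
((-52 + 56)/(64 + 2) - 145)/151 = (4/66 - 145)*(1/151) = (4*(1/66) - 145)*(1/151) = (2/33 - 145)*(1/151) = -4783/33*1/151 = -4783/4983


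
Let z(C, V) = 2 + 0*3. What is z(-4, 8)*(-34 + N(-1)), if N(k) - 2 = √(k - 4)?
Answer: -64 + 2*I*√5 ≈ -64.0 + 4.4721*I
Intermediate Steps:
N(k) = 2 + √(-4 + k) (N(k) = 2 + √(k - 4) = 2 + √(-4 + k))
z(C, V) = 2 (z(C, V) = 2 + 0 = 2)
z(-4, 8)*(-34 + N(-1)) = 2*(-34 + (2 + √(-4 - 1))) = 2*(-34 + (2 + √(-5))) = 2*(-34 + (2 + I*√5)) = 2*(-32 + I*√5) = -64 + 2*I*√5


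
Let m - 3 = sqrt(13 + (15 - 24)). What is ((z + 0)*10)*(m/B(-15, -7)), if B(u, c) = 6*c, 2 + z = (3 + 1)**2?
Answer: -50/3 ≈ -16.667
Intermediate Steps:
z = 14 (z = -2 + (3 + 1)**2 = -2 + 4**2 = -2 + 16 = 14)
m = 5 (m = 3 + sqrt(13 + (15 - 24)) = 3 + sqrt(13 - 9) = 3 + sqrt(4) = 3 + 2 = 5)
((z + 0)*10)*(m/B(-15, -7)) = ((14 + 0)*10)*(5/((6*(-7)))) = (14*10)*(5/(-42)) = 140*(5*(-1/42)) = 140*(-5/42) = -50/3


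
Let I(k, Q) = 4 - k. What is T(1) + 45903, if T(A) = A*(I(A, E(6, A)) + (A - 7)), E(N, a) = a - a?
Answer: 45900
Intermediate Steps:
E(N, a) = 0
T(A) = -3*A (T(A) = A*((4 - A) + (A - 7)) = A*((4 - A) + (-7 + A)) = A*(-3) = -3*A)
T(1) + 45903 = -3*1 + 45903 = -3 + 45903 = 45900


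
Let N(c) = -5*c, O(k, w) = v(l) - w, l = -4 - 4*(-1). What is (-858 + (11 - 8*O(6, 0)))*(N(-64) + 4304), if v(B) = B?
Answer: -3916528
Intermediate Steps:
l = 0 (l = -4 + 4 = 0)
O(k, w) = -w (O(k, w) = 0 - w = -w)
(-858 + (11 - 8*O(6, 0)))*(N(-64) + 4304) = (-858 + (11 - (-8)*0))*(-5*(-64) + 4304) = (-858 + (11 - 8*0))*(320 + 4304) = (-858 + (11 + 0))*4624 = (-858 + 11)*4624 = -847*4624 = -3916528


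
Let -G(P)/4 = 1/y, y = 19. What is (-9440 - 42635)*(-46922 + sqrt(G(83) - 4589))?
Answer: 2443463150 - 52075*I*sqrt(1656705)/19 ≈ 2.4435e+9 - 3.5278e+6*I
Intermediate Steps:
G(P) = -4/19
(-9440 - 42635)*(-46922 + sqrt(G(83) - 4589)) = (-9440 - 42635)*(-46922 + sqrt(-4/19 - 4589)) = -52075*(-46922 + sqrt(-87195/19)) = -52075*(-46922 + I*sqrt(1656705)/19) = 2443463150 - 52075*I*sqrt(1656705)/19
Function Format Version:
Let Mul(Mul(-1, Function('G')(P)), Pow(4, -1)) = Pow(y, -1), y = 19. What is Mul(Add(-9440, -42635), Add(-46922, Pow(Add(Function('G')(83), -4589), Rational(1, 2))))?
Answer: Add(2443463150, Mul(Rational(-52075, 19), I, Pow(1656705, Rational(1, 2)))) ≈ Add(2.4435e+9, Mul(-3.5278e+6, I))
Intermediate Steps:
Function('G')(P) = Rational(-4, 19) (Function('G')(P) = Mul(-4, Pow(19, -1)) = Mul(-4, Rational(1, 19)) = Rational(-4, 19))
Mul(Add(-9440, -42635), Add(-46922, Pow(Add(Function('G')(83), -4589), Rational(1, 2)))) = Mul(Add(-9440, -42635), Add(-46922, Pow(Add(Rational(-4, 19), -4589), Rational(1, 2)))) = Mul(-52075, Add(-46922, Pow(Rational(-87195, 19), Rational(1, 2)))) = Mul(-52075, Add(-46922, Mul(Rational(1, 19), I, Pow(1656705, Rational(1, 2))))) = Add(2443463150, Mul(Rational(-52075, 19), I, Pow(1656705, Rational(1, 2))))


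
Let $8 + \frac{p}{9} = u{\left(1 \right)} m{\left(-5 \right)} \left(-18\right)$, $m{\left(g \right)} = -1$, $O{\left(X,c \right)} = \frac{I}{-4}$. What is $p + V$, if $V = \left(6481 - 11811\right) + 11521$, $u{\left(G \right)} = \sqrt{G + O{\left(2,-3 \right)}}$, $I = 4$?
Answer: $6119$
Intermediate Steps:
$O{\left(X,c \right)} = -1$ ($O{\left(X,c \right)} = \frac{4}{-4} = 4 \left(- \frac{1}{4}\right) = -1$)
$u{\left(G \right)} = \sqrt{-1 + G}$ ($u{\left(G \right)} = \sqrt{G - 1} = \sqrt{-1 + G}$)
$p = -72$ ($p = -72 + 9 \sqrt{-1 + 1} \left(-1\right) \left(-18\right) = -72 + 9 \sqrt{0} \left(-1\right) \left(-18\right) = -72 + 9 \cdot 0 \left(-1\right) \left(-18\right) = -72 + 9 \cdot 0 \left(-18\right) = -72 + 9 \cdot 0 = -72 + 0 = -72$)
$V = 6191$ ($V = -5330 + 11521 = 6191$)
$p + V = -72 + 6191 = 6119$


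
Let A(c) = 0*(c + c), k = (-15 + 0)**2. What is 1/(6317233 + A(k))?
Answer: 1/6317233 ≈ 1.5830e-7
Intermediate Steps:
k = 225 (k = (-15)**2 = 225)
A(c) = 0 (A(c) = 0*(2*c) = 0)
1/(6317233 + A(k)) = 1/(6317233 + 0) = 1/6317233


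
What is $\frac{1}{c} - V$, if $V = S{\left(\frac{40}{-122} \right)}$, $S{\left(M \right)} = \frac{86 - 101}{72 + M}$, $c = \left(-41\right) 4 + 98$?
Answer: $\frac{28009}{144276} \approx 0.19413$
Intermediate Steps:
$c = -66$ ($c = -164 + 98 = -66$)
$S{\left(M \right)} = - \frac{15}{72 + M}$
$V = - \frac{915}{4372}$ ($V = - \frac{15}{72 + \frac{40}{-122}} = - \frac{15}{72 + 40 \left(- \frac{1}{122}\right)} = - \frac{15}{72 - \frac{20}{61}} = - \frac{15}{\frac{4372}{61}} = \left(-15\right) \frac{61}{4372} = - \frac{915}{4372} \approx -0.20929$)
$\frac{1}{c} - V = \frac{1}{-66} - - \frac{915}{4372} = - \frac{1}{66} + \frac{915}{4372} = \frac{28009}{144276}$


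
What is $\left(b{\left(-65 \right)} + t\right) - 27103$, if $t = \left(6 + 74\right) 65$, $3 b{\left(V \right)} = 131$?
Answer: $- \frac{65578}{3} \approx -21859.0$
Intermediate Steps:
$b{\left(V \right)} = \frac{131}{3}$ ($b{\left(V \right)} = \frac{1}{3} \cdot 131 = \frac{131}{3}$)
$t = 5200$ ($t = 80 \cdot 65 = 5200$)
$\left(b{\left(-65 \right)} + t\right) - 27103 = \left(\frac{131}{3} + 5200\right) - 27103 = \frac{15731}{3} - 27103 = - \frac{65578}{3}$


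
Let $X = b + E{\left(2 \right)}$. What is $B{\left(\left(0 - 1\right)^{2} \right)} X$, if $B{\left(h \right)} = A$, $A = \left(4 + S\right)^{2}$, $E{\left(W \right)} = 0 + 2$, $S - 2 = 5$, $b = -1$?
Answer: $121$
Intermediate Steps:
$S = 7$ ($S = 2 + 5 = 7$)
$E{\left(W \right)} = 2$
$A = 121$ ($A = \left(4 + 7\right)^{2} = 11^{2} = 121$)
$X = 1$ ($X = -1 + 2 = 1$)
$B{\left(h \right)} = 121$
$B{\left(\left(0 - 1\right)^{2} \right)} X = 121 \cdot 1 = 121$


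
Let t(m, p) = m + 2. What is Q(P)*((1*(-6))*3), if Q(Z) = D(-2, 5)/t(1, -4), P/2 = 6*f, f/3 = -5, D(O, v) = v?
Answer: -30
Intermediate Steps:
t(m, p) = 2 + m
f = -15 (f = 3*(-5) = -15)
P = -180 (P = 2*(6*(-15)) = 2*(-90) = -180)
Q(Z) = 5/3 (Q(Z) = 5/(2 + 1) = 5/3)
Q(P)*((1*(-6))*3) = 5*((1*(-6))*3)/3 = 5*(-6*3)/3 = (5/3)*(-18) = -30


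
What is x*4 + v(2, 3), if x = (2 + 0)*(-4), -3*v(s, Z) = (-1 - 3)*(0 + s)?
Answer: -88/3 ≈ -29.333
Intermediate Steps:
v(s, Z) = 4*s/3 (v(s, Z) = -(-1 - 3)*(0 + s)/3 = -(-4)*s/3 = 4*s/3)
x = -8 (x = 2*(-4) = -8)
x*4 + v(2, 3) = -8*4 + (4/3)*2 = -32 + 8/3 = -88/3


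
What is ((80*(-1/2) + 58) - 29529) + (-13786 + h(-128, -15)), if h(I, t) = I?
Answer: -43425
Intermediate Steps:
((80*(-1/2) + 58) - 29529) + (-13786 + h(-128, -15)) = ((80*(-1/2) + 58) - 29529) + (-13786 - 128) = ((80*(-1*1/2) + 58) - 29529) - 13914 = ((80*(-1/2) + 58) - 29529) - 13914 = ((-40 + 58) - 29529) - 13914 = (18 - 29529) - 13914 = -29511 - 13914 = -43425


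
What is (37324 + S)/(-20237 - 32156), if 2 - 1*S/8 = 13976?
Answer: 74468/52393 ≈ 1.4213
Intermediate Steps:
S = -111792 (S = 16 - 8*13976 = 16 - 111808 = -111792)
(37324 + S)/(-20237 - 32156) = (37324 - 111792)/(-20237 - 32156) = -74468/(-52393) = -74468*(-1/52393) = 74468/52393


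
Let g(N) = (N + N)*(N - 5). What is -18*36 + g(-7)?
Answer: -480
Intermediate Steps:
g(N) = 2*N*(-5 + N) (g(N) = (2*N)*(-5 + N) = 2*N*(-5 + N))
-18*36 + g(-7) = -18*36 + 2*(-7)*(-5 - 7) = -648 + 2*(-7)*(-12) = -648 + 168 = -480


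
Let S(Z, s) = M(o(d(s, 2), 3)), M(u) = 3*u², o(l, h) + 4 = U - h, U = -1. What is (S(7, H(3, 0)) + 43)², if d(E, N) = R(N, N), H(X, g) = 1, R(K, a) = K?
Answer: 55225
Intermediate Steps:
d(E, N) = N
o(l, h) = -5 - h (o(l, h) = -4 + (-1 - h) = -5 - h)
S(Z, s) = 192 (S(Z, s) = 3*(-5 - 1*3)² = 3*(-5 - 3)² = 3*(-8)² = 3*64 = 192)
(S(7, H(3, 0)) + 43)² = (192 + 43)² = 235² = 55225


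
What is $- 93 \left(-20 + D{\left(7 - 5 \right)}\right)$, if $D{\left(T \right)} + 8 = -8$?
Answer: $3348$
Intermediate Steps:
$D{\left(T \right)} = -16$ ($D{\left(T \right)} = -8 - 8 = -16$)
$- 93 \left(-20 + D{\left(7 - 5 \right)}\right) = - 93 \left(-20 - 16\right) = \left(-93\right) \left(-36\right) = 3348$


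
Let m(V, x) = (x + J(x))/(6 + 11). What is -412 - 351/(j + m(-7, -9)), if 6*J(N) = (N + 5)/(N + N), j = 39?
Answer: -7436617/17659 ≈ -421.12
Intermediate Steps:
J(N) = (5 + N)/(12*N) (J(N) = ((N + 5)/(N + N))/6 = ((5 + N)/((2*N)))/6 = ((5 + N)*(1/(2*N)))/6 = ((5 + N)/(2*N))/6 = (5 + N)/(12*N))
m(V, x) = x/17 + (5 + x)/(204*x) (m(V, x) = (x + (5 + x)/(12*x))/(6 + 11) = (x + (5 + x)/(12*x))/17 = (x + (5 + x)/(12*x))*(1/17) = x/17 + (5 + x)/(204*x))
-412 - 351/(j + m(-7, -9)) = -412 - 351/(39 + (1/204)*(5 - 9 + 12*(-9)²)/(-9)) = -412 - 351/(39 + (1/204)*(-⅑)*(5 - 9 + 12*81)) = -412 - 351/(39 + (1/204)*(-⅑)*(5 - 9 + 972)) = -412 - 351/(39 + (1/204)*(-⅑)*968) = -412 - 351/(39 - 242/459) = -412 - 351/17659/459 = -412 - 351*459/17659 = -412 - 161109/17659 = -7436617/17659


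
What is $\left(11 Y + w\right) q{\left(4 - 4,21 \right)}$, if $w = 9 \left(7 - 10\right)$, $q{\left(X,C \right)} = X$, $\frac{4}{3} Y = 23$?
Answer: $0$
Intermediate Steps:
$Y = \frac{69}{4}$ ($Y = \frac{3}{4} \cdot 23 = \frac{69}{4} \approx 17.25$)
$w = -27$ ($w = 9 \left(-3\right) = -27$)
$\left(11 Y + w\right) q{\left(4 - 4,21 \right)} = \left(11 \cdot \frac{69}{4} - 27\right) \left(4 - 4\right) = \left(\frac{759}{4} - 27\right) \left(4 - 4\right) = \frac{651}{4} \cdot 0 = 0$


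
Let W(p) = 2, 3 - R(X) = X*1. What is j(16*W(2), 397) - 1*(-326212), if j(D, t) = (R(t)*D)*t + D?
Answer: -4679132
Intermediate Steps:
R(X) = 3 - X
j(D, t) = D + D*t*(3 - t) (j(D, t) = ((3 - t)*D)*t + D = (D*(3 - t))*t + D = D*t*(3 - t) + D = D + D*t*(3 - t))
j(16*W(2), 397) - 1*(-326212) = -16*2*(-1 + 397*(-3 + 397)) - 1*(-326212) = -1*32*(-1 + 397*394) + 326212 = -1*32*(-1 + 156418) + 326212 = -1*32*156417 + 326212 = -5005344 + 326212 = -4679132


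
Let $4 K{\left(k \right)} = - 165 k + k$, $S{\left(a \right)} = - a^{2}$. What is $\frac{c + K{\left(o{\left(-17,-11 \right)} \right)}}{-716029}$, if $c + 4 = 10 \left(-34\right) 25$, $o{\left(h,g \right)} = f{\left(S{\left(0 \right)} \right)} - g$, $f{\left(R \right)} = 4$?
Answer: $\frac{9119}{716029} \approx 0.012736$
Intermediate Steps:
$o{\left(h,g \right)} = 4 - g$
$c = -8504$ ($c = -4 + 10 \left(-34\right) 25 = -4 - 8500 = -8504$)
$K{\left(k \right)} = - 41 k$ ($K{\left(k \right)} = \frac{- 165 k + k}{4} = \frac{\left(-164\right) k}{4} = - 41 k$)
$\frac{c + K{\left(o{\left(-17,-11 \right)} \right)}}{-716029} = \frac{-8504 - 41 \left(4 - -11\right)}{-716029} = \left(-8504 - 41 \left(4 + 11\right)\right) \left(- \frac{1}{716029}\right) = \left(-8504 - 615\right) \left(- \frac{1}{716029}\right) = \left(-9119\right) \left(- \frac{1}{716029}\right) = \frac{9119}{716029}$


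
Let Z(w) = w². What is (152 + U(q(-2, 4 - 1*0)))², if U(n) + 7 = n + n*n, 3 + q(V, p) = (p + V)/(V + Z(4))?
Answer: 54243225/2401 ≈ 22592.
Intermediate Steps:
q(V, p) = -3 + (V + p)/(16 + V) (q(V, p) = -3 + (p + V)/(V + 4²) = -3 + (V + p)/(V + 16) = -3 + (V + p)/(16 + V))
U(n) = -7 + n + n² (U(n) = -7 + (n + n*n) = -7 + (n + n²) = -7 + n + n²)
(152 + U(q(-2, 4 - 1*0)))² = (152 + (-7 + (-48 + (4 - 1*0) - 2*(-2))/(16 - 2) + ((-48 + (4 - 1*0) - 2*(-2))/(16 - 2))²))² = (152 + (-7 + (-48 + (4 + 0) + 4)/14 + ((-48 + (4 + 0) + 4)/14)²))² = (152 + (-7 + (-48 + 4 + 4)/14 + ((-48 + 4 + 4)/14)²))² = (152 + (-7 + (1/14)*(-40) + ((1/14)*(-40))²))² = (152 + (-7 - 20/7 + (-20/7)²))² = (152 + (-7 - 20/7 + 400/49))² = (152 - 83/49)² = (7365/49)² = 54243225/2401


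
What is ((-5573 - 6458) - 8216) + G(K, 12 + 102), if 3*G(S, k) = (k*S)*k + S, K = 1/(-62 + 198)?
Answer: -8247779/408 ≈ -20215.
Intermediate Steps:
K = 1/136 ≈ 0.0073529
G(S, k) = S/3 + S*k²/3 (G(S, k) = ((k*S)*k + S)/3 = ((S*k)*k + S)/3 = (S*k² + S)/3 = (S + S*k²)/3 = S/3 + S*k²/3)
((-5573 - 6458) - 8216) + G(K, 12 + 102) = ((-5573 - 6458) - 8216) + (⅓)*(1/136)*(1 + (12 + 102)²) = (-12031 - 8216) + (⅓)*(1/136)*(1 + 114²) = -20247 + (⅓)*(1/136)*(1 + 12996) = -20247 + (⅓)*(1/136)*12997 = -20247 + 12997/408 = -8247779/408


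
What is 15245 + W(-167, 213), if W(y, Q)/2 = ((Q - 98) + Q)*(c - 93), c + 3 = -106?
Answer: -117267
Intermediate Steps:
c = -109 (c = -3 - 106 = -109)
W(y, Q) = 39592 - 808*Q (W(y, Q) = 2*(((Q - 98) + Q)*(-109 - 93)) = 2*(((-98 + Q) + Q)*(-202)) = 2*((-98 + 2*Q)*(-202)) = 2*(19796 - 404*Q) = 39592 - 808*Q)
15245 + W(-167, 213) = 15245 + (39592 - 808*213) = 15245 + (39592 - 172104) = 15245 - 132512 = -117267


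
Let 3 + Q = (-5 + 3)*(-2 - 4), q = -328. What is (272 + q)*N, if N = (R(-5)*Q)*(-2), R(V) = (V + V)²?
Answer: 100800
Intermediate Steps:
R(V) = 4*V² (R(V) = (2*V)² = 4*V²)
Q = 9 (Q = -3 + (-5 + 3)*(-2 - 4) = -3 - 2*(-6) = -3 + 12 = 9)
N = -1800 (N = ((4*(-5)²)*9)*(-2) = ((4*25)*9)*(-2) = (100*9)*(-2) = 900*(-2) = -1800)
(272 + q)*N = (272 - 328)*(-1800) = -56*(-1800) = 100800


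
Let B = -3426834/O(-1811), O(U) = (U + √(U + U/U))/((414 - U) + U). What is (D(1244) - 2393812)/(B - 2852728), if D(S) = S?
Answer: 1015650030892738486/878693389010524529 + 212147400941298*I*√1810/878693389010524529 ≈ 1.1559 + 0.010272*I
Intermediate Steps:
O(U) = U/414 + √(1 + U)/414 (O(U) = (U + √(U + 1))/414 = (U + √(1 + U))*(1/414) = U/414 + √(1 + U)/414)
B = -3426834/(-1811/414 + I*√1810/414) (B = -3426834/((1/414)*(-1811) + √(1 - 1811)/414) = -3426834/(-1811/414 + √(-1810)/414) = -3426834/(-1811/414 + (I*√1810)/414) = -3426834/(-1811/414 + I*√1810/414) ≈ 7.8295e+5 + 18393.0*I)
(D(1244) - 2393812)/(B - 2852728) = (1244 - 2393812)/((2569282498836/3281531 + 1418709276*I*√1810/3281531) - 2852728) = -2392568/(-6792032867732/3281531 + 1418709276*I*√1810/3281531)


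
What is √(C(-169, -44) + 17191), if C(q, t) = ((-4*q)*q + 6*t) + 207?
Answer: 3*I*√10790 ≈ 311.63*I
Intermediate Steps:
C(q, t) = 207 - 4*q² + 6*t (C(q, t) = (-4*q² + 6*t) + 207 = 207 - 4*q² + 6*t)
√(C(-169, -44) + 17191) = √((207 - 4*(-169)² + 6*(-44)) + 17191) = √((207 - 4*28561 - 264) + 17191) = √((207 - 114244 - 264) + 17191) = √(-114301 + 17191) = √(-97110) = 3*I*√10790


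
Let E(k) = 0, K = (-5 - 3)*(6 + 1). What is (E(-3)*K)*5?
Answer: 0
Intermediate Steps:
K = -56 (K = -8*7 = -56)
(E(-3)*K)*5 = (0*(-56))*5 = 0*5 = 0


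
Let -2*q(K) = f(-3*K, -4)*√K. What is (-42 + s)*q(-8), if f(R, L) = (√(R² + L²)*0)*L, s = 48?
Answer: 0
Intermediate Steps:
f(R, L) = 0 (f(R, L) = (√(L² + R²)*0)*L = 0*L = 0)
q(K) = 0 (q(K) = -0*√K = -½*0 = 0)
(-42 + s)*q(-8) = (-42 + 48)*0 = 6*0 = 0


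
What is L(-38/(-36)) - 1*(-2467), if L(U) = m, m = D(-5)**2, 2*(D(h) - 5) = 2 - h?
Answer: 10157/4 ≈ 2539.3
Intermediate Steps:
D(h) = 6 - h/2 (D(h) = 5 + (2 - h)/2 = 5 + (1 - h/2) = 6 - h/2)
m = 289/4 (m = (6 - 1/2*(-5))**2 = (6 + 5/2)**2 = (17/2)**2 = 289/4 ≈ 72.250)
L(U) = 289/4
L(-38/(-36)) - 1*(-2467) = 289/4 - 1*(-2467) = 289/4 + 2467 = 10157/4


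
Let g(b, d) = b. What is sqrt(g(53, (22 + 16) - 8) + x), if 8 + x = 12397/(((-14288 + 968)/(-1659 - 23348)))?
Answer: sqrt(114926136230)/2220 ≈ 152.71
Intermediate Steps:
x = 309905219/13320 (x = -8 + 12397/(((-14288 + 968)/(-1659 - 23348))) = -8 + 12397/((-13320/(-25007))) = -8 + 12397/((-13320*(-1/25007))) = -8 + 12397/(13320/25007) = -8 + 12397*(25007/13320) = -8 + 310011779/13320 = 309905219/13320 ≈ 23266.)
sqrt(g(53, (22 + 16) - 8) + x) = sqrt(53 + 309905219/13320) = sqrt(310611179/13320) = sqrt(114926136230)/2220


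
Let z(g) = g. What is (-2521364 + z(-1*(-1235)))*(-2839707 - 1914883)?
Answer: 11982180142110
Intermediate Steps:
(-2521364 + z(-1*(-1235)))*(-2839707 - 1914883) = (-2521364 - 1*(-1235))*(-2839707 - 1914883) = (-2521364 + 1235)*(-4754590) = -2520129*(-4754590) = 11982180142110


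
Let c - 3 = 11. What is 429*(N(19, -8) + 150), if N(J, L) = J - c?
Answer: 66495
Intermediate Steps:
c = 14 (c = 3 + 11 = 14)
N(J, L) = -14 + J (N(J, L) = J - 1*14 = J - 14 = -14 + J)
429*(N(19, -8) + 150) = 429*((-14 + 19) + 150) = 429*(5 + 150) = 429*155 = 66495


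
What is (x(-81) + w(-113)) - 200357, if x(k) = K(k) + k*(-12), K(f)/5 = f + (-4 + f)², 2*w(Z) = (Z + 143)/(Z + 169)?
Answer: -9165225/56 ≈ -1.6366e+5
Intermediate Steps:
w(Z) = (143 + Z)/(2*(169 + Z)) (w(Z) = ((Z + 143)/(Z + 169))/2 = ((143 + Z)/(169 + Z))/2 = (143 + Z)/(2*(169 + Z)))
K(f) = 5*f + 5*(-4 + f)² (K(f) = 5*(f + (-4 + f)²) = 5*f + 5*(-4 + f)²)
x(k) = -7*k + 5*(-4 + k)² (x(k) = (5*k + 5*(-4 + k)²) + k*(-12) = (5*k + 5*(-4 + k)²) - 12*k = -7*k + 5*(-4 + k)²)
(x(-81) + w(-113)) - 200357 = ((-7*(-81) + 5*(-4 - 81)²) + (143 - 113)/(2*(169 - 113))) - 200357 = ((567 + 5*(-85)²) + (½)*30/56) - 200357 = ((567 + 5*7225) + (½)*(1/56)*30) - 200357 = ((567 + 36125) + 15/56) - 200357 = (36692 + 15/56) - 200357 = 2054767/56 - 200357 = -9165225/56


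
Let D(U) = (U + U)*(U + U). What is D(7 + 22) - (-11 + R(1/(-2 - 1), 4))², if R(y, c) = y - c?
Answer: 28160/9 ≈ 3128.9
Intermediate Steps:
D(U) = 4*U² (D(U) = (2*U)*(2*U) = 4*U²)
D(7 + 22) - (-11 + R(1/(-2 - 1), 4))² = 4*(7 + 22)² - (-11 + (1/(-2 - 1) - 1*4))² = 4*29² - (-11 + (1/(-3) - 4))² = 4*841 - (-11 + (-⅓ - 4))² = 3364 - (-11 - 13/3)² = 3364 - (-46/3)² = 3364 - 1*2116/9 = 3364 - 2116/9 = 28160/9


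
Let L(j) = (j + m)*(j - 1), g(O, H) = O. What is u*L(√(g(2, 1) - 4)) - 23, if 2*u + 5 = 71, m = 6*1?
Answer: -287 + 165*I*√2 ≈ -287.0 + 233.35*I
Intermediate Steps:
m = 6
u = 33 (u = -5/2 + (½)*71 = -5/2 + 71/2 = 33)
L(j) = (-1 + j)*(6 + j) (L(j) = (j + 6)*(j - 1) = (6 + j)*(-1 + j) = (-1 + j)*(6 + j))
u*L(√(g(2, 1) - 4)) - 23 = 33*(-6 + (√(2 - 4))² + 5*√(2 - 4)) - 23 = 33*(-6 + (√(-2))² + 5*√(-2)) - 23 = 33*(-6 + (I*√2)² + 5*(I*√2)) - 23 = 33*(-6 - 2 + 5*I*√2) - 23 = 33*(-8 + 5*I*√2) - 23 = (-264 + 165*I*√2) - 23 = -287 + 165*I*√2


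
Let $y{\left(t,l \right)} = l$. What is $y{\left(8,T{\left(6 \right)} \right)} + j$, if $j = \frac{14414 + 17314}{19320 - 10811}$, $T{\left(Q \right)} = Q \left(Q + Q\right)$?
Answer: $\frac{644376}{8509} \approx 75.729$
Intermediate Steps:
$T{\left(Q \right)} = 2 Q^{2}$ ($T{\left(Q \right)} = Q 2 Q = 2 Q^{2}$)
$j = \frac{31728}{8509} \approx 3.7288$
$y{\left(8,T{\left(6 \right)} \right)} + j = 2 \cdot 6^{2} + \frac{31728}{8509} = 2 \cdot 36 + \frac{31728}{8509} = 72 + \frac{31728}{8509} = \frac{644376}{8509}$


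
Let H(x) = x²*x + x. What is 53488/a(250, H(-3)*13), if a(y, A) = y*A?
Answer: -13372/24375 ≈ -0.54859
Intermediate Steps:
H(x) = x + x³ (H(x) = x³ + x = x + x³)
a(y, A) = A*y
53488/a(250, H(-3)*13) = 53488/((((-3 + (-3)³)*13)*250)) = 53488/((((-3 - 27)*13)*250)) = 53488/((-30*13*250)) = 53488/((-390*250)) = 53488/(-97500) = 53488*(-1/97500) = -13372/24375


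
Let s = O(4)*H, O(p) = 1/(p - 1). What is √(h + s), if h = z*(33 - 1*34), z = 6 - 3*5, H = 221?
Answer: 2*√186/3 ≈ 9.0921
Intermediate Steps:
z = -9 (z = 6 - 15 = -9)
O(p) = 1/(-1 + p)
s = 221/3 (s = 221/(-1 + 4) = 221/3 ≈ 73.667)
h = 9 (h = -9*(33 - 1*34) = -9*(33 - 34) = -9*(-1) = 9)
√(h + s) = √(9 + 221/3) = √(248/3) = 2*√186/3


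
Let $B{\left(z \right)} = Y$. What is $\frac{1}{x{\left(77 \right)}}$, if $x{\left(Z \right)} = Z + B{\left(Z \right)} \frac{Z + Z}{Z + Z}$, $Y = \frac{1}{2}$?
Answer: $\frac{2}{155} \approx 0.012903$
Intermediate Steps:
$Y = \frac{1}{2} \approx 0.5$
$B{\left(z \right)} = \frac{1}{2}$
$x{\left(Z \right)} = \frac{1}{2} + Z$ ($x{\left(Z \right)} = Z + \frac{\left(Z + Z\right) \frac{1}{Z + Z}}{2} = Z + \frac{2 Z \frac{1}{2 Z}}{2} = Z + \frac{1}{2} \cdot 1 = Z + \frac{1}{2} = \frac{1}{2} + Z$)
$\frac{1}{x{\left(77 \right)}} = \frac{1}{\frac{1}{2} + 77} = \frac{1}{\frac{155}{2}} = \frac{2}{155}$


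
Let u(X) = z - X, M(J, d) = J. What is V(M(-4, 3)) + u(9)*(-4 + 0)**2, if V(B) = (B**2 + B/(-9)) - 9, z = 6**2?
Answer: 3955/9 ≈ 439.44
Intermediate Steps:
z = 36
V(B) = -9 + B**2 - B/9 (V(B) = (B**2 - B/9) - 9 = -9 + B**2 - B/9)
u(X) = 36 - X
V(M(-4, 3)) + u(9)*(-4 + 0)**2 = (-9 + (-4)**2 - 1/9*(-4)) + (36 - 1*9)*(-4 + 0)**2 = (-9 + 16 + 4/9) + (36 - 9)*(-4)**2 = 67/9 + 27*16 = 67/9 + 432 = 3955/9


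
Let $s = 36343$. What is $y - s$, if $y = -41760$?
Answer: $-78103$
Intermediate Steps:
$y - s = -41760 - 36343 = -78103$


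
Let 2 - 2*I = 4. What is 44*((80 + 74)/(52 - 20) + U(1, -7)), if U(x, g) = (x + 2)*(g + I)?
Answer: -3377/4 ≈ -844.25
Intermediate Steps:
I = -1 (I = 1 - ½*4 = 1 - 2 = -1)
U(x, g) = (-1 + g)*(2 + x) (U(x, g) = (x + 2)*(g - 1) = (2 + x)*(-1 + g) = (-1 + g)*(2 + x))
44*((80 + 74)/(52 - 20) + U(1, -7)) = 44*((80 + 74)/(52 - 20) + (-2 - 1*1 + 2*(-7) - 7*1)) = 44*(154/32 + (-2 - 1 - 14 - 7)) = 44*(154*(1/32) - 24) = 44*(77/16 - 24) = 44*(-307/16) = -3377/4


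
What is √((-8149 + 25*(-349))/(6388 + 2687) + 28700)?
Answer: √781306878/165 ≈ 169.41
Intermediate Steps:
√((-8149 + 25*(-349))/(6388 + 2687) + 28700) = √((-8149 - 8725)/9075 + 28700) = √(-16874*1/9075 + 28700) = √(-1534/825 + 28700) = √(23675966/825) = √781306878/165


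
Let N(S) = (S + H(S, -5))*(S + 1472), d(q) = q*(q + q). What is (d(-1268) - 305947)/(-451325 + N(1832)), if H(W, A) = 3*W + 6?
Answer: 2909701/23780211 ≈ 0.12236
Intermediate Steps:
d(q) = 2*q² (d(q) = q*(2*q) = 2*q²)
H(W, A) = 6 + 3*W
N(S) = (6 + 4*S)*(1472 + S) (N(S) = (S + (6 + 3*S))*(S + 1472) = (6 + 4*S)*(1472 + S))
(d(-1268) - 305947)/(-451325 + N(1832)) = (2*(-1268)² - 305947)/(-451325 + (8832 + 4*1832² + 5894*1832)) = (2*1607824 - 305947)/(-451325 + (8832 + 4*3356224 + 10797808)) = (3215648 - 305947)/(-451325 + (8832 + 13424896 + 10797808)) = 2909701/(-451325 + 24231536) = 2909701/23780211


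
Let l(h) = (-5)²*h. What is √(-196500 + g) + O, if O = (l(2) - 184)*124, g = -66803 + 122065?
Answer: -16616 + I*√141238 ≈ -16616.0 + 375.82*I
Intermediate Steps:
l(h) = 25*h
g = 55262
O = -16616 (O = (25*2 - 184)*124 = (50 - 184)*124 = -134*124 = -16616)
√(-196500 + g) + O = √(-196500 + 55262) - 16616 = √(-141238) - 16616 = I*√141238 - 16616 = -16616 + I*√141238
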